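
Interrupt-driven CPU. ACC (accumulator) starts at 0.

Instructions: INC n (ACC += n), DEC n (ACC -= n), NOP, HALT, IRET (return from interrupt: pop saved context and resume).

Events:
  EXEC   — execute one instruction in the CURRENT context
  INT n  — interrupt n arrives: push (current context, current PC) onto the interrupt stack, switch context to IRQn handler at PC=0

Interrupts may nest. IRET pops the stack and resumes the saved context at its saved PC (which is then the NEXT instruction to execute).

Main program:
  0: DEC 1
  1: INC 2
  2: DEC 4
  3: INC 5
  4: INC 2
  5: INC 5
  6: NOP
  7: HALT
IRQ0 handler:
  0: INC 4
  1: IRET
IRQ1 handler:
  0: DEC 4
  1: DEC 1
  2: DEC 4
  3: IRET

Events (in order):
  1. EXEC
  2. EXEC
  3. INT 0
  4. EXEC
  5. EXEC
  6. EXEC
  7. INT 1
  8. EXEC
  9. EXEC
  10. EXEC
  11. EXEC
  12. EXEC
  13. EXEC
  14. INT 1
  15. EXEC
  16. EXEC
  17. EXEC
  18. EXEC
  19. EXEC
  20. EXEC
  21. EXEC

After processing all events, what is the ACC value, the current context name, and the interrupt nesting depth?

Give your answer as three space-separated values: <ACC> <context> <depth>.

Answer: -5 MAIN 0

Derivation:
Event 1 (EXEC): [MAIN] PC=0: DEC 1 -> ACC=-1
Event 2 (EXEC): [MAIN] PC=1: INC 2 -> ACC=1
Event 3 (INT 0): INT 0 arrives: push (MAIN, PC=2), enter IRQ0 at PC=0 (depth now 1)
Event 4 (EXEC): [IRQ0] PC=0: INC 4 -> ACC=5
Event 5 (EXEC): [IRQ0] PC=1: IRET -> resume MAIN at PC=2 (depth now 0)
Event 6 (EXEC): [MAIN] PC=2: DEC 4 -> ACC=1
Event 7 (INT 1): INT 1 arrives: push (MAIN, PC=3), enter IRQ1 at PC=0 (depth now 1)
Event 8 (EXEC): [IRQ1] PC=0: DEC 4 -> ACC=-3
Event 9 (EXEC): [IRQ1] PC=1: DEC 1 -> ACC=-4
Event 10 (EXEC): [IRQ1] PC=2: DEC 4 -> ACC=-8
Event 11 (EXEC): [IRQ1] PC=3: IRET -> resume MAIN at PC=3 (depth now 0)
Event 12 (EXEC): [MAIN] PC=3: INC 5 -> ACC=-3
Event 13 (EXEC): [MAIN] PC=4: INC 2 -> ACC=-1
Event 14 (INT 1): INT 1 arrives: push (MAIN, PC=5), enter IRQ1 at PC=0 (depth now 1)
Event 15 (EXEC): [IRQ1] PC=0: DEC 4 -> ACC=-5
Event 16 (EXEC): [IRQ1] PC=1: DEC 1 -> ACC=-6
Event 17 (EXEC): [IRQ1] PC=2: DEC 4 -> ACC=-10
Event 18 (EXEC): [IRQ1] PC=3: IRET -> resume MAIN at PC=5 (depth now 0)
Event 19 (EXEC): [MAIN] PC=5: INC 5 -> ACC=-5
Event 20 (EXEC): [MAIN] PC=6: NOP
Event 21 (EXEC): [MAIN] PC=7: HALT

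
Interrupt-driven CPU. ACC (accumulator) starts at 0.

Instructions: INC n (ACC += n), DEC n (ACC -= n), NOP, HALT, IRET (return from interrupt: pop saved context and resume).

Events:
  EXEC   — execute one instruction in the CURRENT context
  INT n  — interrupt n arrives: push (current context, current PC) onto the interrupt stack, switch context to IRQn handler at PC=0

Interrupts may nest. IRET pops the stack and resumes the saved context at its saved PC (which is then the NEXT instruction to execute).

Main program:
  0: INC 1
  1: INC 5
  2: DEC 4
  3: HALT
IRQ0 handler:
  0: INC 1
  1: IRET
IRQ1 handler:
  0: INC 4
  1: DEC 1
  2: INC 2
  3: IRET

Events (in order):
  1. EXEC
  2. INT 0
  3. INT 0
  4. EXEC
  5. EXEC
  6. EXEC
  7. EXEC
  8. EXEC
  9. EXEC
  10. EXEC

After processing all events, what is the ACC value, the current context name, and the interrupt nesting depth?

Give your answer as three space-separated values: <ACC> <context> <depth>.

Event 1 (EXEC): [MAIN] PC=0: INC 1 -> ACC=1
Event 2 (INT 0): INT 0 arrives: push (MAIN, PC=1), enter IRQ0 at PC=0 (depth now 1)
Event 3 (INT 0): INT 0 arrives: push (IRQ0, PC=0), enter IRQ0 at PC=0 (depth now 2)
Event 4 (EXEC): [IRQ0] PC=0: INC 1 -> ACC=2
Event 5 (EXEC): [IRQ0] PC=1: IRET -> resume IRQ0 at PC=0 (depth now 1)
Event 6 (EXEC): [IRQ0] PC=0: INC 1 -> ACC=3
Event 7 (EXEC): [IRQ0] PC=1: IRET -> resume MAIN at PC=1 (depth now 0)
Event 8 (EXEC): [MAIN] PC=1: INC 5 -> ACC=8
Event 9 (EXEC): [MAIN] PC=2: DEC 4 -> ACC=4
Event 10 (EXEC): [MAIN] PC=3: HALT

Answer: 4 MAIN 0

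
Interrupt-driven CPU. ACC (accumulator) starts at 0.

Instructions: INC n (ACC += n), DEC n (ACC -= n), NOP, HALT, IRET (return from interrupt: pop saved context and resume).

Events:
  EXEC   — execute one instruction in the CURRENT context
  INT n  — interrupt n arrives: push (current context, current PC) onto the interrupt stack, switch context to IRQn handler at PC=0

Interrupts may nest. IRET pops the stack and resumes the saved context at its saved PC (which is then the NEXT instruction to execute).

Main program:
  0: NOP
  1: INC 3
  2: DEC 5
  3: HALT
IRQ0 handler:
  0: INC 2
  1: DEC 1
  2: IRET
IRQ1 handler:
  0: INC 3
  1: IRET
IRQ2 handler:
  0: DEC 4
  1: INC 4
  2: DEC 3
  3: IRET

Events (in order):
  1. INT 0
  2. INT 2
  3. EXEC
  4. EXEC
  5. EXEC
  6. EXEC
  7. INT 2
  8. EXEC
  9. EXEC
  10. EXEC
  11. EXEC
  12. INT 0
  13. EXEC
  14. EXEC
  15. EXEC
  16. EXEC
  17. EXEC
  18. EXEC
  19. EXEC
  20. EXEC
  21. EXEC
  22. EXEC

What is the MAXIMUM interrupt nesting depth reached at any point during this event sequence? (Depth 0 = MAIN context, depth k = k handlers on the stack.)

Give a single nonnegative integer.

Event 1 (INT 0): INT 0 arrives: push (MAIN, PC=0), enter IRQ0 at PC=0 (depth now 1) [depth=1]
Event 2 (INT 2): INT 2 arrives: push (IRQ0, PC=0), enter IRQ2 at PC=0 (depth now 2) [depth=2]
Event 3 (EXEC): [IRQ2] PC=0: DEC 4 -> ACC=-4 [depth=2]
Event 4 (EXEC): [IRQ2] PC=1: INC 4 -> ACC=0 [depth=2]
Event 5 (EXEC): [IRQ2] PC=2: DEC 3 -> ACC=-3 [depth=2]
Event 6 (EXEC): [IRQ2] PC=3: IRET -> resume IRQ0 at PC=0 (depth now 1) [depth=1]
Event 7 (INT 2): INT 2 arrives: push (IRQ0, PC=0), enter IRQ2 at PC=0 (depth now 2) [depth=2]
Event 8 (EXEC): [IRQ2] PC=0: DEC 4 -> ACC=-7 [depth=2]
Event 9 (EXEC): [IRQ2] PC=1: INC 4 -> ACC=-3 [depth=2]
Event 10 (EXEC): [IRQ2] PC=2: DEC 3 -> ACC=-6 [depth=2]
Event 11 (EXEC): [IRQ2] PC=3: IRET -> resume IRQ0 at PC=0 (depth now 1) [depth=1]
Event 12 (INT 0): INT 0 arrives: push (IRQ0, PC=0), enter IRQ0 at PC=0 (depth now 2) [depth=2]
Event 13 (EXEC): [IRQ0] PC=0: INC 2 -> ACC=-4 [depth=2]
Event 14 (EXEC): [IRQ0] PC=1: DEC 1 -> ACC=-5 [depth=2]
Event 15 (EXEC): [IRQ0] PC=2: IRET -> resume IRQ0 at PC=0 (depth now 1) [depth=1]
Event 16 (EXEC): [IRQ0] PC=0: INC 2 -> ACC=-3 [depth=1]
Event 17 (EXEC): [IRQ0] PC=1: DEC 1 -> ACC=-4 [depth=1]
Event 18 (EXEC): [IRQ0] PC=2: IRET -> resume MAIN at PC=0 (depth now 0) [depth=0]
Event 19 (EXEC): [MAIN] PC=0: NOP [depth=0]
Event 20 (EXEC): [MAIN] PC=1: INC 3 -> ACC=-1 [depth=0]
Event 21 (EXEC): [MAIN] PC=2: DEC 5 -> ACC=-6 [depth=0]
Event 22 (EXEC): [MAIN] PC=3: HALT [depth=0]
Max depth observed: 2

Answer: 2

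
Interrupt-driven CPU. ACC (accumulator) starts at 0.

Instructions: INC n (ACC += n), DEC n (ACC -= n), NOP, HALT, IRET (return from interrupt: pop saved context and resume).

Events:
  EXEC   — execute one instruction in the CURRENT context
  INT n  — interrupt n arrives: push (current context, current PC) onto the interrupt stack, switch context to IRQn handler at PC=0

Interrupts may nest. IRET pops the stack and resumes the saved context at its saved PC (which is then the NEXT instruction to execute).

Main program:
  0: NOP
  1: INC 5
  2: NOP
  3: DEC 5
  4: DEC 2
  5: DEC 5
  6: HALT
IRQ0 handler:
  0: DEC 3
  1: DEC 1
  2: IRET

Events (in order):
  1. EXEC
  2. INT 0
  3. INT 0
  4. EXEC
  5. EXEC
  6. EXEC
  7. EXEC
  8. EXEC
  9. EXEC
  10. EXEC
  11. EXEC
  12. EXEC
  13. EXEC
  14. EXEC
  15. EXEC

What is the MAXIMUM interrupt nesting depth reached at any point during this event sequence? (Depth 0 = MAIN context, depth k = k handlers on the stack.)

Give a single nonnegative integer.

Answer: 2

Derivation:
Event 1 (EXEC): [MAIN] PC=0: NOP [depth=0]
Event 2 (INT 0): INT 0 arrives: push (MAIN, PC=1), enter IRQ0 at PC=0 (depth now 1) [depth=1]
Event 3 (INT 0): INT 0 arrives: push (IRQ0, PC=0), enter IRQ0 at PC=0 (depth now 2) [depth=2]
Event 4 (EXEC): [IRQ0] PC=0: DEC 3 -> ACC=-3 [depth=2]
Event 5 (EXEC): [IRQ0] PC=1: DEC 1 -> ACC=-4 [depth=2]
Event 6 (EXEC): [IRQ0] PC=2: IRET -> resume IRQ0 at PC=0 (depth now 1) [depth=1]
Event 7 (EXEC): [IRQ0] PC=0: DEC 3 -> ACC=-7 [depth=1]
Event 8 (EXEC): [IRQ0] PC=1: DEC 1 -> ACC=-8 [depth=1]
Event 9 (EXEC): [IRQ0] PC=2: IRET -> resume MAIN at PC=1 (depth now 0) [depth=0]
Event 10 (EXEC): [MAIN] PC=1: INC 5 -> ACC=-3 [depth=0]
Event 11 (EXEC): [MAIN] PC=2: NOP [depth=0]
Event 12 (EXEC): [MAIN] PC=3: DEC 5 -> ACC=-8 [depth=0]
Event 13 (EXEC): [MAIN] PC=4: DEC 2 -> ACC=-10 [depth=0]
Event 14 (EXEC): [MAIN] PC=5: DEC 5 -> ACC=-15 [depth=0]
Event 15 (EXEC): [MAIN] PC=6: HALT [depth=0]
Max depth observed: 2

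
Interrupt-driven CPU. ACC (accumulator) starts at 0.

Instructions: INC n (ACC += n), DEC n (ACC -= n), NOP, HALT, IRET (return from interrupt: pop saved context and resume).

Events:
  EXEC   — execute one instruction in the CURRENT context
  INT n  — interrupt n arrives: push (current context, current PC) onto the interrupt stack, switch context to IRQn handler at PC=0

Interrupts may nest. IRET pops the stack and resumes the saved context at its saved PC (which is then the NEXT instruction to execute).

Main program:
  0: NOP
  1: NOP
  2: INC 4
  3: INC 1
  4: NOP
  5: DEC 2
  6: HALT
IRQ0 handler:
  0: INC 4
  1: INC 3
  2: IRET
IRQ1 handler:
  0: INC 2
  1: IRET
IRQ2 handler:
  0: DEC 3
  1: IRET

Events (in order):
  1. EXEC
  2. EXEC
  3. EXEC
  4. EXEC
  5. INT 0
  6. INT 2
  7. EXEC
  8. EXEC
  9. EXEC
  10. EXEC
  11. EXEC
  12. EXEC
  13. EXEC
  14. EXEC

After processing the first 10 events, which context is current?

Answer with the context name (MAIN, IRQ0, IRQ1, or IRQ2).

Answer: IRQ0

Derivation:
Event 1 (EXEC): [MAIN] PC=0: NOP
Event 2 (EXEC): [MAIN] PC=1: NOP
Event 3 (EXEC): [MAIN] PC=2: INC 4 -> ACC=4
Event 4 (EXEC): [MAIN] PC=3: INC 1 -> ACC=5
Event 5 (INT 0): INT 0 arrives: push (MAIN, PC=4), enter IRQ0 at PC=0 (depth now 1)
Event 6 (INT 2): INT 2 arrives: push (IRQ0, PC=0), enter IRQ2 at PC=0 (depth now 2)
Event 7 (EXEC): [IRQ2] PC=0: DEC 3 -> ACC=2
Event 8 (EXEC): [IRQ2] PC=1: IRET -> resume IRQ0 at PC=0 (depth now 1)
Event 9 (EXEC): [IRQ0] PC=0: INC 4 -> ACC=6
Event 10 (EXEC): [IRQ0] PC=1: INC 3 -> ACC=9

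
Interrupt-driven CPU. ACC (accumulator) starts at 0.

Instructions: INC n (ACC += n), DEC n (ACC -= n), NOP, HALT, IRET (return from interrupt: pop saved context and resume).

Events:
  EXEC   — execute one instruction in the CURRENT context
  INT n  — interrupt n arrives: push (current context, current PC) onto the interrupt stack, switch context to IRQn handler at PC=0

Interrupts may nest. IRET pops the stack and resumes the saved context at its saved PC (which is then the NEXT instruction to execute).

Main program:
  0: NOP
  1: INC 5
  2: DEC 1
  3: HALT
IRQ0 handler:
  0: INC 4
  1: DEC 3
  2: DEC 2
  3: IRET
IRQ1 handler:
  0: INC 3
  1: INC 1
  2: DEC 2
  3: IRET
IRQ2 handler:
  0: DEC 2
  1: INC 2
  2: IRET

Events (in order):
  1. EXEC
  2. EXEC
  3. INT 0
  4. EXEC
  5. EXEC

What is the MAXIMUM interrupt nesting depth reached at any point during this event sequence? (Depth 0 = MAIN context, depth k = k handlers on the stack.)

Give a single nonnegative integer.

Answer: 1

Derivation:
Event 1 (EXEC): [MAIN] PC=0: NOP [depth=0]
Event 2 (EXEC): [MAIN] PC=1: INC 5 -> ACC=5 [depth=0]
Event 3 (INT 0): INT 0 arrives: push (MAIN, PC=2), enter IRQ0 at PC=0 (depth now 1) [depth=1]
Event 4 (EXEC): [IRQ0] PC=0: INC 4 -> ACC=9 [depth=1]
Event 5 (EXEC): [IRQ0] PC=1: DEC 3 -> ACC=6 [depth=1]
Max depth observed: 1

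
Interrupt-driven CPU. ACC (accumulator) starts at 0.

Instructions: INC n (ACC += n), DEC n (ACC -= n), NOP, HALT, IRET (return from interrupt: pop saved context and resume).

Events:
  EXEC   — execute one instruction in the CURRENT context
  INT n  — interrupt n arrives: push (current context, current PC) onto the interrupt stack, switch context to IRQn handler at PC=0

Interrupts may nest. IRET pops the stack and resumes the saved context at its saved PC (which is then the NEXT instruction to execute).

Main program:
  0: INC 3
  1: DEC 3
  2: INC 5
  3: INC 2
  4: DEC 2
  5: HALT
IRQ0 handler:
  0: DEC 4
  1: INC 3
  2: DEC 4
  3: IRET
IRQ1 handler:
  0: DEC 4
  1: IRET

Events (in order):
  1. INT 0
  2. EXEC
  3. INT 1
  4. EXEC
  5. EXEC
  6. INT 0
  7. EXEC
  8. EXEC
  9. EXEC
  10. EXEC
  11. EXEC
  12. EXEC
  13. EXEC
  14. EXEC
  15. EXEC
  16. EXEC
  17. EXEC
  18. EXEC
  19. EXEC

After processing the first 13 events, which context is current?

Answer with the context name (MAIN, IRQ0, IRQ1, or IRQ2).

Event 1 (INT 0): INT 0 arrives: push (MAIN, PC=0), enter IRQ0 at PC=0 (depth now 1)
Event 2 (EXEC): [IRQ0] PC=0: DEC 4 -> ACC=-4
Event 3 (INT 1): INT 1 arrives: push (IRQ0, PC=1), enter IRQ1 at PC=0 (depth now 2)
Event 4 (EXEC): [IRQ1] PC=0: DEC 4 -> ACC=-8
Event 5 (EXEC): [IRQ1] PC=1: IRET -> resume IRQ0 at PC=1 (depth now 1)
Event 6 (INT 0): INT 0 arrives: push (IRQ0, PC=1), enter IRQ0 at PC=0 (depth now 2)
Event 7 (EXEC): [IRQ0] PC=0: DEC 4 -> ACC=-12
Event 8 (EXEC): [IRQ0] PC=1: INC 3 -> ACC=-9
Event 9 (EXEC): [IRQ0] PC=2: DEC 4 -> ACC=-13
Event 10 (EXEC): [IRQ0] PC=3: IRET -> resume IRQ0 at PC=1 (depth now 1)
Event 11 (EXEC): [IRQ0] PC=1: INC 3 -> ACC=-10
Event 12 (EXEC): [IRQ0] PC=2: DEC 4 -> ACC=-14
Event 13 (EXEC): [IRQ0] PC=3: IRET -> resume MAIN at PC=0 (depth now 0)

Answer: MAIN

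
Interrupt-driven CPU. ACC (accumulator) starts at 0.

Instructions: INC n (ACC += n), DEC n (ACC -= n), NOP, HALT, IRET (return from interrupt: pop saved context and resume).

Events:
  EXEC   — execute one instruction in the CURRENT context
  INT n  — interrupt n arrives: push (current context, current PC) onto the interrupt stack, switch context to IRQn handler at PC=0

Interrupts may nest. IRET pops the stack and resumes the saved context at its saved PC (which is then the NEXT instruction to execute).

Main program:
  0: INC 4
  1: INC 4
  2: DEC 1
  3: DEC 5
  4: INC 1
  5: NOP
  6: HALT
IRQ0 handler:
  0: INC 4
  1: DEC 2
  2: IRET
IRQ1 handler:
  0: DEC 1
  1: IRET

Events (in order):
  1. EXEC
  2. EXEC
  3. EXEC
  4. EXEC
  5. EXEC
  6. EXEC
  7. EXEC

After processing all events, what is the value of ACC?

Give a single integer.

Answer: 3

Derivation:
Event 1 (EXEC): [MAIN] PC=0: INC 4 -> ACC=4
Event 2 (EXEC): [MAIN] PC=1: INC 4 -> ACC=8
Event 3 (EXEC): [MAIN] PC=2: DEC 1 -> ACC=7
Event 4 (EXEC): [MAIN] PC=3: DEC 5 -> ACC=2
Event 5 (EXEC): [MAIN] PC=4: INC 1 -> ACC=3
Event 6 (EXEC): [MAIN] PC=5: NOP
Event 7 (EXEC): [MAIN] PC=6: HALT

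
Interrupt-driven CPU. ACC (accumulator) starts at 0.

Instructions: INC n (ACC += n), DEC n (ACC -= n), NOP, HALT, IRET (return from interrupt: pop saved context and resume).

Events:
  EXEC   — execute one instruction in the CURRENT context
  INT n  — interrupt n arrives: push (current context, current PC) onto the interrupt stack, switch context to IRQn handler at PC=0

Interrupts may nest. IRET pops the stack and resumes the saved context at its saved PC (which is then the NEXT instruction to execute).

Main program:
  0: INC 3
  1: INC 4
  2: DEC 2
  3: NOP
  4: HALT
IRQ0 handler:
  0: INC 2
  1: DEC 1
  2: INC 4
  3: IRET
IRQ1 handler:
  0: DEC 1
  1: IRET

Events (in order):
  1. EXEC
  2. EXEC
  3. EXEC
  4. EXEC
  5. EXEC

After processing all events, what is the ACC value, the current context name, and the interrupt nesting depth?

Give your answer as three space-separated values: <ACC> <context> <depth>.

Answer: 5 MAIN 0

Derivation:
Event 1 (EXEC): [MAIN] PC=0: INC 3 -> ACC=3
Event 2 (EXEC): [MAIN] PC=1: INC 4 -> ACC=7
Event 3 (EXEC): [MAIN] PC=2: DEC 2 -> ACC=5
Event 4 (EXEC): [MAIN] PC=3: NOP
Event 5 (EXEC): [MAIN] PC=4: HALT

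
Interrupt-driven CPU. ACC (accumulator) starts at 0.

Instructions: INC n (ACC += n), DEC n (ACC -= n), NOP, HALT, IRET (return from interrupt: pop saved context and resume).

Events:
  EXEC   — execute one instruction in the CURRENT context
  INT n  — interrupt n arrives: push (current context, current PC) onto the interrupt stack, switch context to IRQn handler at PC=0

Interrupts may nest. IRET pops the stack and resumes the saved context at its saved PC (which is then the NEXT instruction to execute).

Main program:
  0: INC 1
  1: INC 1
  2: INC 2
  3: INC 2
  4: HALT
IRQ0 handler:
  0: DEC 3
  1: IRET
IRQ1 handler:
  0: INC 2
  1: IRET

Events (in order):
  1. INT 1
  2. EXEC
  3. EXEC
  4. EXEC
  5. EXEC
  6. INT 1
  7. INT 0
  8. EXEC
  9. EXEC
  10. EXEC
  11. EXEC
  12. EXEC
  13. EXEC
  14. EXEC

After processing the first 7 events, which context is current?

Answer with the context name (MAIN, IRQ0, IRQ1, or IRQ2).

Answer: IRQ0

Derivation:
Event 1 (INT 1): INT 1 arrives: push (MAIN, PC=0), enter IRQ1 at PC=0 (depth now 1)
Event 2 (EXEC): [IRQ1] PC=0: INC 2 -> ACC=2
Event 3 (EXEC): [IRQ1] PC=1: IRET -> resume MAIN at PC=0 (depth now 0)
Event 4 (EXEC): [MAIN] PC=0: INC 1 -> ACC=3
Event 5 (EXEC): [MAIN] PC=1: INC 1 -> ACC=4
Event 6 (INT 1): INT 1 arrives: push (MAIN, PC=2), enter IRQ1 at PC=0 (depth now 1)
Event 7 (INT 0): INT 0 arrives: push (IRQ1, PC=0), enter IRQ0 at PC=0 (depth now 2)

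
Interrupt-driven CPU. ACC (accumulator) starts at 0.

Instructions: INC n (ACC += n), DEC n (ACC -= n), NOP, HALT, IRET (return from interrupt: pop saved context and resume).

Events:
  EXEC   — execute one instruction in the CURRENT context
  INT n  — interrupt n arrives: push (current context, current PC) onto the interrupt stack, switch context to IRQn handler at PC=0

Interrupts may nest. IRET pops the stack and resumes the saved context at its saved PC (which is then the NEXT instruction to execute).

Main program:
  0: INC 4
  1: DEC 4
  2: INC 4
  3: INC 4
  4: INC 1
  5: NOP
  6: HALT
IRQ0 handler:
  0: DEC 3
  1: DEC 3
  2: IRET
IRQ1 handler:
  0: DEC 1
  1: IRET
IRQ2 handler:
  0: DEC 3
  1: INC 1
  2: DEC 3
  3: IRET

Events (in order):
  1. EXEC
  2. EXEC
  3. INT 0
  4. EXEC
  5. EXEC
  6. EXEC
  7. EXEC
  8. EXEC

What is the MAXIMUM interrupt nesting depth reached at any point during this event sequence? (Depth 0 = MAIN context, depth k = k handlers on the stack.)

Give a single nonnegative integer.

Event 1 (EXEC): [MAIN] PC=0: INC 4 -> ACC=4 [depth=0]
Event 2 (EXEC): [MAIN] PC=1: DEC 4 -> ACC=0 [depth=0]
Event 3 (INT 0): INT 0 arrives: push (MAIN, PC=2), enter IRQ0 at PC=0 (depth now 1) [depth=1]
Event 4 (EXEC): [IRQ0] PC=0: DEC 3 -> ACC=-3 [depth=1]
Event 5 (EXEC): [IRQ0] PC=1: DEC 3 -> ACC=-6 [depth=1]
Event 6 (EXEC): [IRQ0] PC=2: IRET -> resume MAIN at PC=2 (depth now 0) [depth=0]
Event 7 (EXEC): [MAIN] PC=2: INC 4 -> ACC=-2 [depth=0]
Event 8 (EXEC): [MAIN] PC=3: INC 4 -> ACC=2 [depth=0]
Max depth observed: 1

Answer: 1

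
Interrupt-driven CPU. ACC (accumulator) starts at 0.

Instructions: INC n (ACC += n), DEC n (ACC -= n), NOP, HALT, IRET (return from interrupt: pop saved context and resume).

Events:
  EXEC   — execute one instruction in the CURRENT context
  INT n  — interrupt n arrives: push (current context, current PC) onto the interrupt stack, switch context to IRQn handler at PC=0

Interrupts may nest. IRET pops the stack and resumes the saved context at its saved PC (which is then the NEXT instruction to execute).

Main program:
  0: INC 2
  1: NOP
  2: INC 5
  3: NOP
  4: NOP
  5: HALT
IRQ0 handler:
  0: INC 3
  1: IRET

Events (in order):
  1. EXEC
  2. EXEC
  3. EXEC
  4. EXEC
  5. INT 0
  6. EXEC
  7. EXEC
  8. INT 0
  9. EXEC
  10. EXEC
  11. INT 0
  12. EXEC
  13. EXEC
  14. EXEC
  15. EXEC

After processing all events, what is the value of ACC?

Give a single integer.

Event 1 (EXEC): [MAIN] PC=0: INC 2 -> ACC=2
Event 2 (EXEC): [MAIN] PC=1: NOP
Event 3 (EXEC): [MAIN] PC=2: INC 5 -> ACC=7
Event 4 (EXEC): [MAIN] PC=3: NOP
Event 5 (INT 0): INT 0 arrives: push (MAIN, PC=4), enter IRQ0 at PC=0 (depth now 1)
Event 6 (EXEC): [IRQ0] PC=0: INC 3 -> ACC=10
Event 7 (EXEC): [IRQ0] PC=1: IRET -> resume MAIN at PC=4 (depth now 0)
Event 8 (INT 0): INT 0 arrives: push (MAIN, PC=4), enter IRQ0 at PC=0 (depth now 1)
Event 9 (EXEC): [IRQ0] PC=0: INC 3 -> ACC=13
Event 10 (EXEC): [IRQ0] PC=1: IRET -> resume MAIN at PC=4 (depth now 0)
Event 11 (INT 0): INT 0 arrives: push (MAIN, PC=4), enter IRQ0 at PC=0 (depth now 1)
Event 12 (EXEC): [IRQ0] PC=0: INC 3 -> ACC=16
Event 13 (EXEC): [IRQ0] PC=1: IRET -> resume MAIN at PC=4 (depth now 0)
Event 14 (EXEC): [MAIN] PC=4: NOP
Event 15 (EXEC): [MAIN] PC=5: HALT

Answer: 16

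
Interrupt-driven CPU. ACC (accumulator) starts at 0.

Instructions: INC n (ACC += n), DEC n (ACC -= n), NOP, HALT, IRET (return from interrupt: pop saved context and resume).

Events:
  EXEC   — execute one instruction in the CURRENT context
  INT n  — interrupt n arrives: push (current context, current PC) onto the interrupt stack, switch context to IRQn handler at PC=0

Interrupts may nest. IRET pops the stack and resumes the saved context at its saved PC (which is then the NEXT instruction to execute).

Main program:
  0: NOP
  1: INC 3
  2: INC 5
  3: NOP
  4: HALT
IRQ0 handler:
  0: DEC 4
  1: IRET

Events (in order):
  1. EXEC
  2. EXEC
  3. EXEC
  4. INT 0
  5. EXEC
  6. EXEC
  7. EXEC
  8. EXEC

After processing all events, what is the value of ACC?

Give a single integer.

Answer: 4

Derivation:
Event 1 (EXEC): [MAIN] PC=0: NOP
Event 2 (EXEC): [MAIN] PC=1: INC 3 -> ACC=3
Event 3 (EXEC): [MAIN] PC=2: INC 5 -> ACC=8
Event 4 (INT 0): INT 0 arrives: push (MAIN, PC=3), enter IRQ0 at PC=0 (depth now 1)
Event 5 (EXEC): [IRQ0] PC=0: DEC 4 -> ACC=4
Event 6 (EXEC): [IRQ0] PC=1: IRET -> resume MAIN at PC=3 (depth now 0)
Event 7 (EXEC): [MAIN] PC=3: NOP
Event 8 (EXEC): [MAIN] PC=4: HALT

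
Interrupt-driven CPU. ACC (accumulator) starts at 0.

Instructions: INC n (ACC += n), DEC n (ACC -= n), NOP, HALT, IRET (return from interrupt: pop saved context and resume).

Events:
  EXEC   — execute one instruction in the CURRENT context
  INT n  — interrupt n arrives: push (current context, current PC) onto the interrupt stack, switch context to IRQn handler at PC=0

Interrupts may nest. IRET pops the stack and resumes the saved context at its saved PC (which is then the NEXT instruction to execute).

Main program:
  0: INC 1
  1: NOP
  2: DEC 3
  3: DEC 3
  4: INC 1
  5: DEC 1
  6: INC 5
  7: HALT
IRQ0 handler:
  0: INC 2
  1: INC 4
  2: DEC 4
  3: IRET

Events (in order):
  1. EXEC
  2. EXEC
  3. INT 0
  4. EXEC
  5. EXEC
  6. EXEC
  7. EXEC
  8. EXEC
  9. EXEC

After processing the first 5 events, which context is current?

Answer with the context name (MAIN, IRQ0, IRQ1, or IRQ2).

Event 1 (EXEC): [MAIN] PC=0: INC 1 -> ACC=1
Event 2 (EXEC): [MAIN] PC=1: NOP
Event 3 (INT 0): INT 0 arrives: push (MAIN, PC=2), enter IRQ0 at PC=0 (depth now 1)
Event 4 (EXEC): [IRQ0] PC=0: INC 2 -> ACC=3
Event 5 (EXEC): [IRQ0] PC=1: INC 4 -> ACC=7

Answer: IRQ0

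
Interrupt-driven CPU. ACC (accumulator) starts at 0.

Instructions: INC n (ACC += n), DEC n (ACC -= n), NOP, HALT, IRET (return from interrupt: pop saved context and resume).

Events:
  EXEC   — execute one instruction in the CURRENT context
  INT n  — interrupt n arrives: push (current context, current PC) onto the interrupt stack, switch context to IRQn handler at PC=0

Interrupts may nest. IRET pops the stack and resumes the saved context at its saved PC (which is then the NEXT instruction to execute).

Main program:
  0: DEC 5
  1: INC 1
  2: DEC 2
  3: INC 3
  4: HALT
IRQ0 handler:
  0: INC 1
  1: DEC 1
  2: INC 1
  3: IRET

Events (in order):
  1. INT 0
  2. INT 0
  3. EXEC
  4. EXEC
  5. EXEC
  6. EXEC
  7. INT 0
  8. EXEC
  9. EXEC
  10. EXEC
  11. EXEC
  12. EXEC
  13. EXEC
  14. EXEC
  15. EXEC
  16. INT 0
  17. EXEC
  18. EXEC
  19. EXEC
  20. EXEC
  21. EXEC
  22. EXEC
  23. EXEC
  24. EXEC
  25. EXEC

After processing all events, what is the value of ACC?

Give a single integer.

Answer: 1

Derivation:
Event 1 (INT 0): INT 0 arrives: push (MAIN, PC=0), enter IRQ0 at PC=0 (depth now 1)
Event 2 (INT 0): INT 0 arrives: push (IRQ0, PC=0), enter IRQ0 at PC=0 (depth now 2)
Event 3 (EXEC): [IRQ0] PC=0: INC 1 -> ACC=1
Event 4 (EXEC): [IRQ0] PC=1: DEC 1 -> ACC=0
Event 5 (EXEC): [IRQ0] PC=2: INC 1 -> ACC=1
Event 6 (EXEC): [IRQ0] PC=3: IRET -> resume IRQ0 at PC=0 (depth now 1)
Event 7 (INT 0): INT 0 arrives: push (IRQ0, PC=0), enter IRQ0 at PC=0 (depth now 2)
Event 8 (EXEC): [IRQ0] PC=0: INC 1 -> ACC=2
Event 9 (EXEC): [IRQ0] PC=1: DEC 1 -> ACC=1
Event 10 (EXEC): [IRQ0] PC=2: INC 1 -> ACC=2
Event 11 (EXEC): [IRQ0] PC=3: IRET -> resume IRQ0 at PC=0 (depth now 1)
Event 12 (EXEC): [IRQ0] PC=0: INC 1 -> ACC=3
Event 13 (EXEC): [IRQ0] PC=1: DEC 1 -> ACC=2
Event 14 (EXEC): [IRQ0] PC=2: INC 1 -> ACC=3
Event 15 (EXEC): [IRQ0] PC=3: IRET -> resume MAIN at PC=0 (depth now 0)
Event 16 (INT 0): INT 0 arrives: push (MAIN, PC=0), enter IRQ0 at PC=0 (depth now 1)
Event 17 (EXEC): [IRQ0] PC=0: INC 1 -> ACC=4
Event 18 (EXEC): [IRQ0] PC=1: DEC 1 -> ACC=3
Event 19 (EXEC): [IRQ0] PC=2: INC 1 -> ACC=4
Event 20 (EXEC): [IRQ0] PC=3: IRET -> resume MAIN at PC=0 (depth now 0)
Event 21 (EXEC): [MAIN] PC=0: DEC 5 -> ACC=-1
Event 22 (EXEC): [MAIN] PC=1: INC 1 -> ACC=0
Event 23 (EXEC): [MAIN] PC=2: DEC 2 -> ACC=-2
Event 24 (EXEC): [MAIN] PC=3: INC 3 -> ACC=1
Event 25 (EXEC): [MAIN] PC=4: HALT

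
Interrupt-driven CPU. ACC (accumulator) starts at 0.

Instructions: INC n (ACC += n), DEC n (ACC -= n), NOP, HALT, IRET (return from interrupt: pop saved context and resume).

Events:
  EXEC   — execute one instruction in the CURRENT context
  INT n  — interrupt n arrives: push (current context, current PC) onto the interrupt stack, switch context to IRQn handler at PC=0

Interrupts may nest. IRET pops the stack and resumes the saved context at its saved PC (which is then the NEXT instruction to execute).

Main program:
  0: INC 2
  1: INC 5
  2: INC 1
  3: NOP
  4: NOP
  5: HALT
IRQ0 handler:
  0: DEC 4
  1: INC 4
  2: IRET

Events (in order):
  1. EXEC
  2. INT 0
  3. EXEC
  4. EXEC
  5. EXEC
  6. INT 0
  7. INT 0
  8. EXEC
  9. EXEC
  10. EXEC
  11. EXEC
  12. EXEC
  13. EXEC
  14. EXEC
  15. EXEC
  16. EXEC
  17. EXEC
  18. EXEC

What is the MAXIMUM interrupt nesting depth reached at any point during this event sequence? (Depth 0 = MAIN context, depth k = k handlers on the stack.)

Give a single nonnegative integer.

Event 1 (EXEC): [MAIN] PC=0: INC 2 -> ACC=2 [depth=0]
Event 2 (INT 0): INT 0 arrives: push (MAIN, PC=1), enter IRQ0 at PC=0 (depth now 1) [depth=1]
Event 3 (EXEC): [IRQ0] PC=0: DEC 4 -> ACC=-2 [depth=1]
Event 4 (EXEC): [IRQ0] PC=1: INC 4 -> ACC=2 [depth=1]
Event 5 (EXEC): [IRQ0] PC=2: IRET -> resume MAIN at PC=1 (depth now 0) [depth=0]
Event 6 (INT 0): INT 0 arrives: push (MAIN, PC=1), enter IRQ0 at PC=0 (depth now 1) [depth=1]
Event 7 (INT 0): INT 0 arrives: push (IRQ0, PC=0), enter IRQ0 at PC=0 (depth now 2) [depth=2]
Event 8 (EXEC): [IRQ0] PC=0: DEC 4 -> ACC=-2 [depth=2]
Event 9 (EXEC): [IRQ0] PC=1: INC 4 -> ACC=2 [depth=2]
Event 10 (EXEC): [IRQ0] PC=2: IRET -> resume IRQ0 at PC=0 (depth now 1) [depth=1]
Event 11 (EXEC): [IRQ0] PC=0: DEC 4 -> ACC=-2 [depth=1]
Event 12 (EXEC): [IRQ0] PC=1: INC 4 -> ACC=2 [depth=1]
Event 13 (EXEC): [IRQ0] PC=2: IRET -> resume MAIN at PC=1 (depth now 0) [depth=0]
Event 14 (EXEC): [MAIN] PC=1: INC 5 -> ACC=7 [depth=0]
Event 15 (EXEC): [MAIN] PC=2: INC 1 -> ACC=8 [depth=0]
Event 16 (EXEC): [MAIN] PC=3: NOP [depth=0]
Event 17 (EXEC): [MAIN] PC=4: NOP [depth=0]
Event 18 (EXEC): [MAIN] PC=5: HALT [depth=0]
Max depth observed: 2

Answer: 2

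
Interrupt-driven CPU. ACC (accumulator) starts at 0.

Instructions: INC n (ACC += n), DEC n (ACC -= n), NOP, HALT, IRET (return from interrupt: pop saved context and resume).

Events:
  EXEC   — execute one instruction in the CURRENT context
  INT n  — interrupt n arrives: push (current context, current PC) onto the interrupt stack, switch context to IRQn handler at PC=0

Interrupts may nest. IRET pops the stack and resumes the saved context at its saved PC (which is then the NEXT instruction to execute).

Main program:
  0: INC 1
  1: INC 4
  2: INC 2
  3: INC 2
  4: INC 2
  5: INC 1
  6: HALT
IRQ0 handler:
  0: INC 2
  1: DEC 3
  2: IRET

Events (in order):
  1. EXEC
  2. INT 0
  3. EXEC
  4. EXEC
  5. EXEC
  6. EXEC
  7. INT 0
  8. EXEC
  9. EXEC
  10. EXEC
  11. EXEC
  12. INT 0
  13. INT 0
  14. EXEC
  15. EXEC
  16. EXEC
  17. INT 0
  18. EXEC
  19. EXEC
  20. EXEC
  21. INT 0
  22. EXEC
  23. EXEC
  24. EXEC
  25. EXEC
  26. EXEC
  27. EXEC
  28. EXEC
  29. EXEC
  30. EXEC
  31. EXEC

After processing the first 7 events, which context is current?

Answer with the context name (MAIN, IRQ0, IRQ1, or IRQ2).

Event 1 (EXEC): [MAIN] PC=0: INC 1 -> ACC=1
Event 2 (INT 0): INT 0 arrives: push (MAIN, PC=1), enter IRQ0 at PC=0 (depth now 1)
Event 3 (EXEC): [IRQ0] PC=0: INC 2 -> ACC=3
Event 4 (EXEC): [IRQ0] PC=1: DEC 3 -> ACC=0
Event 5 (EXEC): [IRQ0] PC=2: IRET -> resume MAIN at PC=1 (depth now 0)
Event 6 (EXEC): [MAIN] PC=1: INC 4 -> ACC=4
Event 7 (INT 0): INT 0 arrives: push (MAIN, PC=2), enter IRQ0 at PC=0 (depth now 1)

Answer: IRQ0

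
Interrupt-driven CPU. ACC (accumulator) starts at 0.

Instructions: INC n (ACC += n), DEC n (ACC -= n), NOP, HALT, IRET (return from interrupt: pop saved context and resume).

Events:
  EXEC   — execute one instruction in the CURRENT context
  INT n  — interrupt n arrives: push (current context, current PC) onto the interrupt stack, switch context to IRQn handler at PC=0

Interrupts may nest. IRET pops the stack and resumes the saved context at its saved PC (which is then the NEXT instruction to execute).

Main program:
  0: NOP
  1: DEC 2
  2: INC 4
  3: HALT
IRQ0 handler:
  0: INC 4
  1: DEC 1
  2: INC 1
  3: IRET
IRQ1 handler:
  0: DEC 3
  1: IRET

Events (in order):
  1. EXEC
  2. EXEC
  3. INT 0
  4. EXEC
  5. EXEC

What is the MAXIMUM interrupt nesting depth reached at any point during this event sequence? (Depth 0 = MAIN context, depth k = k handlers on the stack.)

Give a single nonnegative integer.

Event 1 (EXEC): [MAIN] PC=0: NOP [depth=0]
Event 2 (EXEC): [MAIN] PC=1: DEC 2 -> ACC=-2 [depth=0]
Event 3 (INT 0): INT 0 arrives: push (MAIN, PC=2), enter IRQ0 at PC=0 (depth now 1) [depth=1]
Event 4 (EXEC): [IRQ0] PC=0: INC 4 -> ACC=2 [depth=1]
Event 5 (EXEC): [IRQ0] PC=1: DEC 1 -> ACC=1 [depth=1]
Max depth observed: 1

Answer: 1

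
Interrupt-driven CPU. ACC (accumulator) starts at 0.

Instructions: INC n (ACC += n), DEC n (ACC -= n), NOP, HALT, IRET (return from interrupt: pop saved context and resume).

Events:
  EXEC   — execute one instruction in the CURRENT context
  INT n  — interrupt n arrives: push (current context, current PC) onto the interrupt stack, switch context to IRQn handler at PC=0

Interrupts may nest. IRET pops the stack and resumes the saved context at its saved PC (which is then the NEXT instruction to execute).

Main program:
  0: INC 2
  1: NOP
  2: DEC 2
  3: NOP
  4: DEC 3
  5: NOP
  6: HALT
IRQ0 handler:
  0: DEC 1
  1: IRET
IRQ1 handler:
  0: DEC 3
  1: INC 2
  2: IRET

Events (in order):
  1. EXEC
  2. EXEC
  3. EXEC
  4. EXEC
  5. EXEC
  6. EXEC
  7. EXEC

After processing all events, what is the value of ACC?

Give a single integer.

Answer: -3

Derivation:
Event 1 (EXEC): [MAIN] PC=0: INC 2 -> ACC=2
Event 2 (EXEC): [MAIN] PC=1: NOP
Event 3 (EXEC): [MAIN] PC=2: DEC 2 -> ACC=0
Event 4 (EXEC): [MAIN] PC=3: NOP
Event 5 (EXEC): [MAIN] PC=4: DEC 3 -> ACC=-3
Event 6 (EXEC): [MAIN] PC=5: NOP
Event 7 (EXEC): [MAIN] PC=6: HALT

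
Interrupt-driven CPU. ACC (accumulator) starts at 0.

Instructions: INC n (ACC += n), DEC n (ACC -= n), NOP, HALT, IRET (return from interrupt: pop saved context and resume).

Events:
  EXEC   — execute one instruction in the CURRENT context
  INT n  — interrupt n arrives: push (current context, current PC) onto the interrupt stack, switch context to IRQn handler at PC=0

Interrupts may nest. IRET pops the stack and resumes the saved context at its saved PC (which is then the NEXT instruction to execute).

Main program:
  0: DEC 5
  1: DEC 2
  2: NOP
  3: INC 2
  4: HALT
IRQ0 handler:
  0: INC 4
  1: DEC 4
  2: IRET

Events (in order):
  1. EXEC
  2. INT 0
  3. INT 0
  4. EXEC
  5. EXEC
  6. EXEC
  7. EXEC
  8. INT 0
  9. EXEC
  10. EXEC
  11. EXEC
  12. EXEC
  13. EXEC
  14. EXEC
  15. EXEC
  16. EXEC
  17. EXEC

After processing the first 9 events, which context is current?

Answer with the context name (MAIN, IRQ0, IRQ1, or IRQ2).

Answer: IRQ0

Derivation:
Event 1 (EXEC): [MAIN] PC=0: DEC 5 -> ACC=-5
Event 2 (INT 0): INT 0 arrives: push (MAIN, PC=1), enter IRQ0 at PC=0 (depth now 1)
Event 3 (INT 0): INT 0 arrives: push (IRQ0, PC=0), enter IRQ0 at PC=0 (depth now 2)
Event 4 (EXEC): [IRQ0] PC=0: INC 4 -> ACC=-1
Event 5 (EXEC): [IRQ0] PC=1: DEC 4 -> ACC=-5
Event 6 (EXEC): [IRQ0] PC=2: IRET -> resume IRQ0 at PC=0 (depth now 1)
Event 7 (EXEC): [IRQ0] PC=0: INC 4 -> ACC=-1
Event 8 (INT 0): INT 0 arrives: push (IRQ0, PC=1), enter IRQ0 at PC=0 (depth now 2)
Event 9 (EXEC): [IRQ0] PC=0: INC 4 -> ACC=3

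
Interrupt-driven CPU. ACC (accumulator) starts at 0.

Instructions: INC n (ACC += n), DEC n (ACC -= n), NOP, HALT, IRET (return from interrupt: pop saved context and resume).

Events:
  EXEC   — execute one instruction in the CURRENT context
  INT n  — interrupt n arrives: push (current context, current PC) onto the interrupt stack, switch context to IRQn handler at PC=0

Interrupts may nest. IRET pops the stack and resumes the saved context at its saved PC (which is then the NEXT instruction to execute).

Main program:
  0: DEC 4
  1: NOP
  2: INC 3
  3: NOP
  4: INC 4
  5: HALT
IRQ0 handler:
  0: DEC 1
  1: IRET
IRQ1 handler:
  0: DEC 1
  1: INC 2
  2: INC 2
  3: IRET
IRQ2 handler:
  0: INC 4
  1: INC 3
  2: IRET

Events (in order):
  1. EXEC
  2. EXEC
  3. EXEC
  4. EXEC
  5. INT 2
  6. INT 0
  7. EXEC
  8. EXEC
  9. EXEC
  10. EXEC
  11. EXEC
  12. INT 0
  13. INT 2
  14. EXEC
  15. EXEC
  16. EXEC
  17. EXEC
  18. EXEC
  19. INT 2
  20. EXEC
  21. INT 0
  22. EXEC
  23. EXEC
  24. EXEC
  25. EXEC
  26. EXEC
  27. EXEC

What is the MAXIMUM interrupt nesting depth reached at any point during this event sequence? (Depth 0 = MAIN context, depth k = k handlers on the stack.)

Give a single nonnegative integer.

Event 1 (EXEC): [MAIN] PC=0: DEC 4 -> ACC=-4 [depth=0]
Event 2 (EXEC): [MAIN] PC=1: NOP [depth=0]
Event 3 (EXEC): [MAIN] PC=2: INC 3 -> ACC=-1 [depth=0]
Event 4 (EXEC): [MAIN] PC=3: NOP [depth=0]
Event 5 (INT 2): INT 2 arrives: push (MAIN, PC=4), enter IRQ2 at PC=0 (depth now 1) [depth=1]
Event 6 (INT 0): INT 0 arrives: push (IRQ2, PC=0), enter IRQ0 at PC=0 (depth now 2) [depth=2]
Event 7 (EXEC): [IRQ0] PC=0: DEC 1 -> ACC=-2 [depth=2]
Event 8 (EXEC): [IRQ0] PC=1: IRET -> resume IRQ2 at PC=0 (depth now 1) [depth=1]
Event 9 (EXEC): [IRQ2] PC=0: INC 4 -> ACC=2 [depth=1]
Event 10 (EXEC): [IRQ2] PC=1: INC 3 -> ACC=5 [depth=1]
Event 11 (EXEC): [IRQ2] PC=2: IRET -> resume MAIN at PC=4 (depth now 0) [depth=0]
Event 12 (INT 0): INT 0 arrives: push (MAIN, PC=4), enter IRQ0 at PC=0 (depth now 1) [depth=1]
Event 13 (INT 2): INT 2 arrives: push (IRQ0, PC=0), enter IRQ2 at PC=0 (depth now 2) [depth=2]
Event 14 (EXEC): [IRQ2] PC=0: INC 4 -> ACC=9 [depth=2]
Event 15 (EXEC): [IRQ2] PC=1: INC 3 -> ACC=12 [depth=2]
Event 16 (EXEC): [IRQ2] PC=2: IRET -> resume IRQ0 at PC=0 (depth now 1) [depth=1]
Event 17 (EXEC): [IRQ0] PC=0: DEC 1 -> ACC=11 [depth=1]
Event 18 (EXEC): [IRQ0] PC=1: IRET -> resume MAIN at PC=4 (depth now 0) [depth=0]
Event 19 (INT 2): INT 2 arrives: push (MAIN, PC=4), enter IRQ2 at PC=0 (depth now 1) [depth=1]
Event 20 (EXEC): [IRQ2] PC=0: INC 4 -> ACC=15 [depth=1]
Event 21 (INT 0): INT 0 arrives: push (IRQ2, PC=1), enter IRQ0 at PC=0 (depth now 2) [depth=2]
Event 22 (EXEC): [IRQ0] PC=0: DEC 1 -> ACC=14 [depth=2]
Event 23 (EXEC): [IRQ0] PC=1: IRET -> resume IRQ2 at PC=1 (depth now 1) [depth=1]
Event 24 (EXEC): [IRQ2] PC=1: INC 3 -> ACC=17 [depth=1]
Event 25 (EXEC): [IRQ2] PC=2: IRET -> resume MAIN at PC=4 (depth now 0) [depth=0]
Event 26 (EXEC): [MAIN] PC=4: INC 4 -> ACC=21 [depth=0]
Event 27 (EXEC): [MAIN] PC=5: HALT [depth=0]
Max depth observed: 2

Answer: 2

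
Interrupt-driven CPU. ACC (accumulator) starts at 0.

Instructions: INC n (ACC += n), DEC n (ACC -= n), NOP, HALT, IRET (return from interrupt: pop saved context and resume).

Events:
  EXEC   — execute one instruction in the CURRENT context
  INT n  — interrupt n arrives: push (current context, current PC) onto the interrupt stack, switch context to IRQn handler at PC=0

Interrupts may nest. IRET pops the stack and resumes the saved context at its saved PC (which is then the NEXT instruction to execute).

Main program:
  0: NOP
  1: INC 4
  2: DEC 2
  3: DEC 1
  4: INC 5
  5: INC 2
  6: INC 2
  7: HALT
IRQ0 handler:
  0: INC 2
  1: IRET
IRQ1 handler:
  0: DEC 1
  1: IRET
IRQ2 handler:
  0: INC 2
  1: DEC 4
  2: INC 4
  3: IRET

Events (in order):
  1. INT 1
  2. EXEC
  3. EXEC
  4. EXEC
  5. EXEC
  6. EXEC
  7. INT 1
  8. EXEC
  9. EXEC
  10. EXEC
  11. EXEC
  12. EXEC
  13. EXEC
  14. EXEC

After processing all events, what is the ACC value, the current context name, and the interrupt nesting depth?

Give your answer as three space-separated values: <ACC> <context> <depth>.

Answer: 8 MAIN 0

Derivation:
Event 1 (INT 1): INT 1 arrives: push (MAIN, PC=0), enter IRQ1 at PC=0 (depth now 1)
Event 2 (EXEC): [IRQ1] PC=0: DEC 1 -> ACC=-1
Event 3 (EXEC): [IRQ1] PC=1: IRET -> resume MAIN at PC=0 (depth now 0)
Event 4 (EXEC): [MAIN] PC=0: NOP
Event 5 (EXEC): [MAIN] PC=1: INC 4 -> ACC=3
Event 6 (EXEC): [MAIN] PC=2: DEC 2 -> ACC=1
Event 7 (INT 1): INT 1 arrives: push (MAIN, PC=3), enter IRQ1 at PC=0 (depth now 1)
Event 8 (EXEC): [IRQ1] PC=0: DEC 1 -> ACC=0
Event 9 (EXEC): [IRQ1] PC=1: IRET -> resume MAIN at PC=3 (depth now 0)
Event 10 (EXEC): [MAIN] PC=3: DEC 1 -> ACC=-1
Event 11 (EXEC): [MAIN] PC=4: INC 5 -> ACC=4
Event 12 (EXEC): [MAIN] PC=5: INC 2 -> ACC=6
Event 13 (EXEC): [MAIN] PC=6: INC 2 -> ACC=8
Event 14 (EXEC): [MAIN] PC=7: HALT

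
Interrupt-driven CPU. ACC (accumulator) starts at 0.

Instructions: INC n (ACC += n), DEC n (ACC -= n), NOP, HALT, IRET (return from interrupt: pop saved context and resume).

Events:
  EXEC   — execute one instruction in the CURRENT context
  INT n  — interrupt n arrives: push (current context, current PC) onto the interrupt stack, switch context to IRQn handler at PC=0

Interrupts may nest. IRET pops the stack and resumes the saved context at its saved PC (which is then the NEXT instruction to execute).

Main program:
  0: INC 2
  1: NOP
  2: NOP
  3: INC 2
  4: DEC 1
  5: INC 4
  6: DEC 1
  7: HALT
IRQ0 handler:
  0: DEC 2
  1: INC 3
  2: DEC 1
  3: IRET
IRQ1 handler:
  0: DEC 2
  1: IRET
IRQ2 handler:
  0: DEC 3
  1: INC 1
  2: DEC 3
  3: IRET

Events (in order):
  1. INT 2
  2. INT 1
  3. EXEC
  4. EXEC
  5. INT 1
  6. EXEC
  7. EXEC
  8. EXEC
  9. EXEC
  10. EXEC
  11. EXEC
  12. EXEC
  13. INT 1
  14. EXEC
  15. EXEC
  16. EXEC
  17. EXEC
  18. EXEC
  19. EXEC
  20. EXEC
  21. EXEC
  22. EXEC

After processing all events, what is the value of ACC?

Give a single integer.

Answer: -5

Derivation:
Event 1 (INT 2): INT 2 arrives: push (MAIN, PC=0), enter IRQ2 at PC=0 (depth now 1)
Event 2 (INT 1): INT 1 arrives: push (IRQ2, PC=0), enter IRQ1 at PC=0 (depth now 2)
Event 3 (EXEC): [IRQ1] PC=0: DEC 2 -> ACC=-2
Event 4 (EXEC): [IRQ1] PC=1: IRET -> resume IRQ2 at PC=0 (depth now 1)
Event 5 (INT 1): INT 1 arrives: push (IRQ2, PC=0), enter IRQ1 at PC=0 (depth now 2)
Event 6 (EXEC): [IRQ1] PC=0: DEC 2 -> ACC=-4
Event 7 (EXEC): [IRQ1] PC=1: IRET -> resume IRQ2 at PC=0 (depth now 1)
Event 8 (EXEC): [IRQ2] PC=0: DEC 3 -> ACC=-7
Event 9 (EXEC): [IRQ2] PC=1: INC 1 -> ACC=-6
Event 10 (EXEC): [IRQ2] PC=2: DEC 3 -> ACC=-9
Event 11 (EXEC): [IRQ2] PC=3: IRET -> resume MAIN at PC=0 (depth now 0)
Event 12 (EXEC): [MAIN] PC=0: INC 2 -> ACC=-7
Event 13 (INT 1): INT 1 arrives: push (MAIN, PC=1), enter IRQ1 at PC=0 (depth now 1)
Event 14 (EXEC): [IRQ1] PC=0: DEC 2 -> ACC=-9
Event 15 (EXEC): [IRQ1] PC=1: IRET -> resume MAIN at PC=1 (depth now 0)
Event 16 (EXEC): [MAIN] PC=1: NOP
Event 17 (EXEC): [MAIN] PC=2: NOP
Event 18 (EXEC): [MAIN] PC=3: INC 2 -> ACC=-7
Event 19 (EXEC): [MAIN] PC=4: DEC 1 -> ACC=-8
Event 20 (EXEC): [MAIN] PC=5: INC 4 -> ACC=-4
Event 21 (EXEC): [MAIN] PC=6: DEC 1 -> ACC=-5
Event 22 (EXEC): [MAIN] PC=7: HALT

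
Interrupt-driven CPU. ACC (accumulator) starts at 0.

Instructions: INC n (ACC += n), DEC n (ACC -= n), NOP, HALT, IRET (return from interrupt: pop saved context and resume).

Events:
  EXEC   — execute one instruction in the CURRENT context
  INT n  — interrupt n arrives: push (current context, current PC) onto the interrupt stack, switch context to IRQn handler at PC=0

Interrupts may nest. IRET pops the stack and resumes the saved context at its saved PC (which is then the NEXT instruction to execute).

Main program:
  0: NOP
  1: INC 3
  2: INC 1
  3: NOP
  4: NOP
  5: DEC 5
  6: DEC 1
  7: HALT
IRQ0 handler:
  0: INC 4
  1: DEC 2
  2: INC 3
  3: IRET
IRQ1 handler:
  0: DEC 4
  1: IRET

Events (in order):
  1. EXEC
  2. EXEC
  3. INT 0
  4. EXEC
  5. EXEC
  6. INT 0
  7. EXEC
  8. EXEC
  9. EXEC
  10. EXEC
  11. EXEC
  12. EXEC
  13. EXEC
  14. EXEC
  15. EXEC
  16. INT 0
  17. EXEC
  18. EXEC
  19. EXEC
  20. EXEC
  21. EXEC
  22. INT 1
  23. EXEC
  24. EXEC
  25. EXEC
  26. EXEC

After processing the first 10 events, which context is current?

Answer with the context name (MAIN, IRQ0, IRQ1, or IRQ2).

Event 1 (EXEC): [MAIN] PC=0: NOP
Event 2 (EXEC): [MAIN] PC=1: INC 3 -> ACC=3
Event 3 (INT 0): INT 0 arrives: push (MAIN, PC=2), enter IRQ0 at PC=0 (depth now 1)
Event 4 (EXEC): [IRQ0] PC=0: INC 4 -> ACC=7
Event 5 (EXEC): [IRQ0] PC=1: DEC 2 -> ACC=5
Event 6 (INT 0): INT 0 arrives: push (IRQ0, PC=2), enter IRQ0 at PC=0 (depth now 2)
Event 7 (EXEC): [IRQ0] PC=0: INC 4 -> ACC=9
Event 8 (EXEC): [IRQ0] PC=1: DEC 2 -> ACC=7
Event 9 (EXEC): [IRQ0] PC=2: INC 3 -> ACC=10
Event 10 (EXEC): [IRQ0] PC=3: IRET -> resume IRQ0 at PC=2 (depth now 1)

Answer: IRQ0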